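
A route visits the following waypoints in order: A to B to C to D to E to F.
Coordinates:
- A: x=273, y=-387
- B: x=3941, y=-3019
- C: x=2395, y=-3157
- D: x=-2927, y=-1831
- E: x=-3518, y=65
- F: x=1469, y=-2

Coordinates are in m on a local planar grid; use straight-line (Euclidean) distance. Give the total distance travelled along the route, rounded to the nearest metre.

Leg distances:
A→B: 4514.6 m  (cumulative 4514.6 m)
B→C: 1552.1 m  (cumulative 6066.8 m)
C→D: 5484.7 m  (cumulative 11551.5 m)
D→E: 1986.0 m  (cumulative 13537.4 m)
E→F: 4987.5 m  (cumulative 18524.9 m)
Total route length ≈ 18525 m.

18525 m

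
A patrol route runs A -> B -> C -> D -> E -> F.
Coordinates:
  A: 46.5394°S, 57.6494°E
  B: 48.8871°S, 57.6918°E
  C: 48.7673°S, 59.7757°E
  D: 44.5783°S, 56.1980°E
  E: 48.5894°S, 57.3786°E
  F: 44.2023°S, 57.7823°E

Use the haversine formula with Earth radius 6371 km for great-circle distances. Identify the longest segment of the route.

C–D

Leg distances:
A→B: 261.1 km
B→C: 153.1 km
C→D: 539.7 km
D→E: 455.0 km
E→F: 488.8 km
The longest leg is C–D at 539.7 km.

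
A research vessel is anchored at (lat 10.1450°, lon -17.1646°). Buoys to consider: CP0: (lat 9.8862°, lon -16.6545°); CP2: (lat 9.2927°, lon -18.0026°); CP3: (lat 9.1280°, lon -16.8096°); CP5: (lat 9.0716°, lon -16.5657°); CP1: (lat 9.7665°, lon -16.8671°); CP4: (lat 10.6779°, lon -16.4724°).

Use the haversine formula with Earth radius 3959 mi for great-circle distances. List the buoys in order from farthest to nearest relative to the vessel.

CP5, CP2, CP3, CP4, CP0, CP1

Computing each great-circle distance from (lat 10.1450°, lon -17.1646°):
CP5 (lat 9.0716°, lon -16.5657°): 84.7 mi
CP2 (lat 9.2927°, lon -18.0026°): 82.0 mi
CP3 (lat 9.1280°, lon -16.8096°): 74.3 mi
CP4 (lat 10.6779°, lon -16.4724°): 59.7 mi
CP0 (lat 9.8862°, lon -16.6545°): 39.0 mi
CP1 (lat 9.7665°, lon -16.8671°): 33.1 mi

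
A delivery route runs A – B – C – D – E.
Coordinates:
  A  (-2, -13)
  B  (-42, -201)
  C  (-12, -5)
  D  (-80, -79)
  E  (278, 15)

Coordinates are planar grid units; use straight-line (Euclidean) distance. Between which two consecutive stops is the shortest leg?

C–D

Leg distances:
A→B: 192.2
B→C: 198.3
C→D: 100.5
D→E: 370.1
The shortest leg is C–D at 100.5.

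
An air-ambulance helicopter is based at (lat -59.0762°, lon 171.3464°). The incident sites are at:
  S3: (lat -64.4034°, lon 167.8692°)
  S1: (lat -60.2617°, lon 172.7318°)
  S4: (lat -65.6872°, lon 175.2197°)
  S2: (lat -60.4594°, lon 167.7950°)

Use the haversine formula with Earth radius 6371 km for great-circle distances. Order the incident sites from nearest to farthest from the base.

Distance from the base at (lat -59.0762°, lon 171.3464°) to each:
S1 (lat -60.2617°, lon 172.7318°): 153.1 km
S2 (lat -60.4594°, lon 167.7950°): 251.3 km
S3 (lat -64.4034°, lon 167.8692°): 619.8 km
S4 (lat -65.6872°, lon 175.2197°): 761.4 km

S1, S2, S3, S4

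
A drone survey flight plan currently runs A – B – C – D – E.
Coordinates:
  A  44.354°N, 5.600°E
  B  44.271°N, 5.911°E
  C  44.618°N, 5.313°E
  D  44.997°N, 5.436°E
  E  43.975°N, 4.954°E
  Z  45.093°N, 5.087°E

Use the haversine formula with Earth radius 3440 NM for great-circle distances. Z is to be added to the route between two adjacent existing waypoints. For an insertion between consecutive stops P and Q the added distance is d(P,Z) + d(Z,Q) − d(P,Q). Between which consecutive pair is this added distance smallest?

between D and E

Added distance for inserting Z between each consecutive pair:
A–B: 95.8 NM
B–C: 57.7 NM
C–D: 22.6 NM
D–E: 18.5 NM
Smallest added distance is 18.5 NM, inserting between D and E.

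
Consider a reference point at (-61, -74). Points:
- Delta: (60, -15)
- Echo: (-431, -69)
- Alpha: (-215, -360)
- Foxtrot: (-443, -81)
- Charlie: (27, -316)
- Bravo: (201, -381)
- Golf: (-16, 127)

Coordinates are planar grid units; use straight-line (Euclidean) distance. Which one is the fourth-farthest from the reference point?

Alpha

Distances from the reference point ((-61, -74)):
Bravo: 403.6
Foxtrot: 382.1
Echo: 370.0
Alpha: 324.8
Charlie: 257.5
Golf: 206.0
Delta: 134.6
The fourth-farthest is Alpha at 324.8.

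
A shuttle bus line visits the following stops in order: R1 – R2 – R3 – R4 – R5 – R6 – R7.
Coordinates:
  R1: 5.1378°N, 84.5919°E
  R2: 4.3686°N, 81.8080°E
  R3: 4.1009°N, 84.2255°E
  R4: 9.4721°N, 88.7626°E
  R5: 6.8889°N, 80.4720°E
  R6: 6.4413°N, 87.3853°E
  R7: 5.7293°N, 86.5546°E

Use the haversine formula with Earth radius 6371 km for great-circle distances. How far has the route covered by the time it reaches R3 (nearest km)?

Leg distances:
R1→R2: 320.1 km  (cumulative 320.1 km)
R2→R3: 269.7 km  (cumulative 589.9 km)
Cumulative distance at R3 ≈ 590 km.

590 km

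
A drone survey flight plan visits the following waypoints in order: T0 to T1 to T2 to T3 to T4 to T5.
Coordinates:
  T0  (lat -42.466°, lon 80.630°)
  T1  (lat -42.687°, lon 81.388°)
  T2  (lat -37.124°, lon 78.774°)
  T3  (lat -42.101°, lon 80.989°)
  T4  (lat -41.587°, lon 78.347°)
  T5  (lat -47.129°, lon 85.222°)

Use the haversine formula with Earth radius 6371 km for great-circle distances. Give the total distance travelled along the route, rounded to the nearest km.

Leg distances:
T0→T1: 66.8 km  (cumulative 66.8 km)
T1→T2: 657.4 km  (cumulative 724.2 km)
T2→T3: 585.0 km  (cumulative 1309.2 km)
T3→T4: 226.2 km  (cumulative 1535.4 km)
T4→T5: 823.1 km  (cumulative 2358.4 km)
Total route length ≈ 2358 km.

2358 km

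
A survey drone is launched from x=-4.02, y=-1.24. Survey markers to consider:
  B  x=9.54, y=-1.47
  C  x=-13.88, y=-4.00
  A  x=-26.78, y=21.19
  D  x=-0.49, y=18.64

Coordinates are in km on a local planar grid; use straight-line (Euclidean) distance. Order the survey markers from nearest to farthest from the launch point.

Distances from the launch point:
C x=-13.88, y=-4.00: 10.2 km
B x=9.54, y=-1.47: 13.6 km
D x=-0.49, y=18.64: 20.2 km
A x=-26.78, y=21.19: 32.0 km

C, B, D, A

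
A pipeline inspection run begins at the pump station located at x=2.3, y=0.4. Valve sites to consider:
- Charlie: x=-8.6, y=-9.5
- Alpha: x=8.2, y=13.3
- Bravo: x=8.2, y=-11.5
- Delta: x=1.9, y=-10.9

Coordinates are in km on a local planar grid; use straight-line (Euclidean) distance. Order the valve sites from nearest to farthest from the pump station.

Distances from the pump station:
Delta x=1.9, y=-10.9: 11.3 km
Bravo x=8.2, y=-11.5: 13.3 km
Alpha x=8.2, y=13.3: 14.2 km
Charlie x=-8.6, y=-9.5: 14.7 km

Delta, Bravo, Alpha, Charlie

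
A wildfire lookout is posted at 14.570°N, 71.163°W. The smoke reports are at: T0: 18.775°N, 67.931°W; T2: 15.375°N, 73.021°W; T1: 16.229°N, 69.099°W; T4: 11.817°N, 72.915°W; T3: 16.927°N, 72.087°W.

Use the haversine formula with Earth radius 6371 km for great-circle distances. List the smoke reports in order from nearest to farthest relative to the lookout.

Distance from the lookout at 14.570°N, 71.163°W to each:
T2 15.375°N, 73.021°W: 218.7 km
T3 16.927°N, 72.087°W: 280.1 km
T1 16.229°N, 69.099°W: 288.1 km
T4 11.817°N, 72.915°W: 360.1 km
T0 18.775°N, 67.931°W: 580.6 km

T2, T3, T1, T4, T0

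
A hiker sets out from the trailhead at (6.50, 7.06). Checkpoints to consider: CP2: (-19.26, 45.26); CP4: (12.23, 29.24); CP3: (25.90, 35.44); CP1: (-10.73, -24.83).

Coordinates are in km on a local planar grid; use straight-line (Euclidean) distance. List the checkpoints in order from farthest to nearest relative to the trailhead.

CP2, CP1, CP3, CP4

Distances from the trailhead:
CP2 (-19.26, 45.26): 46.1 km
CP1 (-10.73, -24.83): 36.2 km
CP3 (25.90, 35.44): 34.4 km
CP4 (12.23, 29.24): 22.9 km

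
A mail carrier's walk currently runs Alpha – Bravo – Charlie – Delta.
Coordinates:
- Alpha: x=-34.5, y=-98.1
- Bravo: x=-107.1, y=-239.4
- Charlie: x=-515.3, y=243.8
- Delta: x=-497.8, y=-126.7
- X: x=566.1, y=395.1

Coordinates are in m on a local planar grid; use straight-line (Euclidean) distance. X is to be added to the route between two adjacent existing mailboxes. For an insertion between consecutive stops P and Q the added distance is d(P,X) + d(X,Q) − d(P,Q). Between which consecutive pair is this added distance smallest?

Added distance for inserting X between each consecutive pair:
Alpha–Bravo: 1543.4 m
Bravo–Charlie: 1384.5 m
Charlie–Delta: 1906.0 m
Smallest added distance is 1384.5 m, inserting between Bravo and Charlie.

between Bravo and Charlie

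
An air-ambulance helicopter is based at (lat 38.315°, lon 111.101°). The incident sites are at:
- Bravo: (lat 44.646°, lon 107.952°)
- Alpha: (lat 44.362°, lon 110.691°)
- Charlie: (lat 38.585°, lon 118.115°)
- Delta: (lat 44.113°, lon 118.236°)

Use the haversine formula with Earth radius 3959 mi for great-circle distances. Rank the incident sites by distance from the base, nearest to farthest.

Charlie, Alpha, Bravo, Delta

Computing each great-circle distance from (lat 38.315°, lon 111.101°):
Charlie (lat 38.585°, lon 118.115°): 379.9 mi
Alpha (lat 44.362°, lon 110.691°): 418.4 mi
Bravo (lat 44.646°, lon 107.952°): 466.7 mi
Delta (lat 44.113°, lon 118.236°): 545.5 mi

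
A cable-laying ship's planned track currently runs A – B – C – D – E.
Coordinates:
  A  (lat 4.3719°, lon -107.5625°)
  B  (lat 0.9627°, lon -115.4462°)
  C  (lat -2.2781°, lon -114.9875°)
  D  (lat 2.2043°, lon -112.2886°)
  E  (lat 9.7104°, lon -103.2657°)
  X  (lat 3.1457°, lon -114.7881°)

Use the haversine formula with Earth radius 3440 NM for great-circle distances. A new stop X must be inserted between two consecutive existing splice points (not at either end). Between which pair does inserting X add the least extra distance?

Added distance for inserting X between each consecutive pair:
A–B: 60.8 NM
B–C: 266.2 NM
C–D: 171.9 NM
D–E: 250.2 NM
Smallest added distance is 60.8 NM, inserting between A and B.

between A and B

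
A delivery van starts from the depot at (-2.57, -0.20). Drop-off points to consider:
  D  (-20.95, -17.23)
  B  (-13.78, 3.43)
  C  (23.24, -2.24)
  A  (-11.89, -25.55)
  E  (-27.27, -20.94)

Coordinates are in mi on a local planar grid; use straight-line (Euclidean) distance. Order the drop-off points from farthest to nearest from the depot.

E, A, C, D, B

Computing each straight-line distance from (-2.57, -0.20):
E (-27.27, -20.94): 32.3 mi
A (-11.89, -25.55): 27.0 mi
C (23.24, -2.24): 25.9 mi
D (-20.95, -17.23): 25.1 mi
B (-13.78, 3.43): 11.8 mi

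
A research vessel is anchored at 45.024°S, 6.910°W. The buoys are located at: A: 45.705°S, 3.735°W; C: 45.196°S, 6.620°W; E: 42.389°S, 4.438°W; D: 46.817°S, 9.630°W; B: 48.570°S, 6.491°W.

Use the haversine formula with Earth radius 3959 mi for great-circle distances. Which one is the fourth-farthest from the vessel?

Distances from the vessel (45.024°S, 6.910°W):
B: 245.8 mi
E: 220.0 mi
D: 180.1 mi
A: 161.1 mi
C: 18.5 mi
The fourth-farthest is A at 161.1 mi.

A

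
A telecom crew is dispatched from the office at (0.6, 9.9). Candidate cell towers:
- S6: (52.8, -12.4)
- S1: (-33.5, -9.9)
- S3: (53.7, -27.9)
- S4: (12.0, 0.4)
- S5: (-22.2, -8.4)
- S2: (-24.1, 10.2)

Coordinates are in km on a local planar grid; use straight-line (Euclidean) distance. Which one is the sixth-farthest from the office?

S4

Distances from the office ((0.6, 9.9)):
S3: 65.2 km
S6: 56.8 km
S1: 39.4 km
S5: 29.2 km
S2: 24.7 km
S4: 14.8 km
The sixth-farthest is S4 at 14.8 km.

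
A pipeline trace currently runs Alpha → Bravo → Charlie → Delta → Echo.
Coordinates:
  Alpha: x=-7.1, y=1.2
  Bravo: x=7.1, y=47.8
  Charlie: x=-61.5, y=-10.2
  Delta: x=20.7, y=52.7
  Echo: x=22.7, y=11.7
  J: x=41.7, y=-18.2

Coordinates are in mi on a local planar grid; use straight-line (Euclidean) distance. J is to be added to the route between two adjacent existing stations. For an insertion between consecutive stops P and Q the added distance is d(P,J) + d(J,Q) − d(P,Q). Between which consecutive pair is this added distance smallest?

between Delta and Echo

Added distance for inserting J between each consecutive pair:
Alpha–Bravo: 78.3 mi
Bravo–Charlie: 88.2 mi
Charlie–Delta: 73.9 mi
Delta–Echo: 68.3 mi
Smallest added distance is 68.3 mi, inserting between Delta and Echo.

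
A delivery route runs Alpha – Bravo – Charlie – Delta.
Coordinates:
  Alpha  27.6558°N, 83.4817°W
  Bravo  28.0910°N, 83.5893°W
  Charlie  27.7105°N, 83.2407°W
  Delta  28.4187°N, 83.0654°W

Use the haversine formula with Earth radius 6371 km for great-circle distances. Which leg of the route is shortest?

Leg distances:
Alpha→Bravo: 49.5 km
Bravo→Charlie: 54.4 km
Charlie→Delta: 80.6 km
The shortest leg is Alpha–Bravo at 49.5 km.

Alpha–Bravo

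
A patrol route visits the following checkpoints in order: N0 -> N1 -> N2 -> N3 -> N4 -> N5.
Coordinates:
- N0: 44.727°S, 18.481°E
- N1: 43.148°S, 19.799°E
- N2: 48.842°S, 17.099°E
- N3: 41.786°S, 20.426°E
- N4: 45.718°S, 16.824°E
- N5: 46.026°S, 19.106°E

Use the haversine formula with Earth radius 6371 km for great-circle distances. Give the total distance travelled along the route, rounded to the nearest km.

Leg distances:
N0→N1: 204.8 km  (cumulative 204.8 km)
N1→N2: 666.5 km  (cumulative 871.3 km)
N2→N3: 826.4 km  (cumulative 1697.7 km)
N3→N4: 524.1 km  (cumulative 2221.9 km)
N4→N5: 180.0 km  (cumulative 2401.8 km)
Total route length ≈ 2402 km.

2402 km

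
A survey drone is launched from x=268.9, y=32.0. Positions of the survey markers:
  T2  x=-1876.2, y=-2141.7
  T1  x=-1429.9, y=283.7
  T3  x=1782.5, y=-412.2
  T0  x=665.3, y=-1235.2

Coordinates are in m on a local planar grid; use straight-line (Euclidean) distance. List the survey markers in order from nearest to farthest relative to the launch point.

T0, T3, T1, T2

Distances from the launch point:
T0 x=665.3, y=-1235.2: 1327.8 m
T3 x=1782.5, y=-412.2: 1577.4 m
T1 x=-1429.9, y=283.7: 1717.3 m
T2 x=-1876.2, y=-2141.7: 3053.9 m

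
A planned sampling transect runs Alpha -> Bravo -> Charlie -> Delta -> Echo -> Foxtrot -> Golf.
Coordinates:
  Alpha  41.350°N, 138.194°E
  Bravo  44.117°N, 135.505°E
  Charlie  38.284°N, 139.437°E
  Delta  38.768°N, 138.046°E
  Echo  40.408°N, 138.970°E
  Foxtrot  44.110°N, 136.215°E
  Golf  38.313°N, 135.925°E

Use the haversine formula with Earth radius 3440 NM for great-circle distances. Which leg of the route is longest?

Leg distances:
Alpha→Bravo: 204.1 NM
Bravo→Charlie: 392.6 NM
Charlie→Delta: 71.5 NM
Delta→Echo: 107.3 NM
Echo→Foxtrot: 253.7 NM
Foxtrot→Golf: 348.3 NM
The longest leg is Bravo–Charlie at 392.6 NM.

Bravo–Charlie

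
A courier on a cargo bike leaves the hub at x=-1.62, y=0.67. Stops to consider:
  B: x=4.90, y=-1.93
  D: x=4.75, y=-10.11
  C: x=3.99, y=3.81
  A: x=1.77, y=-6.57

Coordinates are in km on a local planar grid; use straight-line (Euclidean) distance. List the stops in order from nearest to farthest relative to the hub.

C, B, A, D

Computing each straight-line distance from x=-1.62, y=0.67:
C x=3.99, y=3.81: 6.4 km
B x=4.90, y=-1.93: 7.0 km
A x=1.77, y=-6.57: 8.0 km
D x=4.75, y=-10.11: 12.5 km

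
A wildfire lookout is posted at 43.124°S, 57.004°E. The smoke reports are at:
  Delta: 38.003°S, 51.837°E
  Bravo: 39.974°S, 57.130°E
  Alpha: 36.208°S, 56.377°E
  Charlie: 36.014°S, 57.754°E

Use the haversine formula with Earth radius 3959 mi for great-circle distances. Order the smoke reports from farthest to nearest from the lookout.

Charlie, Alpha, Delta, Bravo

Distance from the lookout at 43.124°S, 57.004°E to each:
Charlie 36.014°S, 57.754°E: 492.9 mi
Alpha 36.208°S, 56.377°E: 479.0 mi
Delta 38.003°S, 51.837°E: 445.6 mi
Bravo 39.974°S, 57.130°E: 217.8 mi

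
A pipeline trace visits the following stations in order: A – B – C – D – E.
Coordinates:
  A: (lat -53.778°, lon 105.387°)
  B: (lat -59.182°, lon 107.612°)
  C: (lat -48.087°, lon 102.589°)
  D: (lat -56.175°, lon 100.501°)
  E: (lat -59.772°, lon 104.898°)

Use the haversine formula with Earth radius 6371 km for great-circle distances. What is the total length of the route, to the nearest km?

Leg distances:
A→B: 616.1 km  (cumulative 616.1 km)
B→C: 1276.5 km  (cumulative 1892.6 km)
C→D: 910.5 km  (cumulative 2803.1 km)
D→E: 476.4 km  (cumulative 3279.5 km)
Total route length ≈ 3280 km.

3280 km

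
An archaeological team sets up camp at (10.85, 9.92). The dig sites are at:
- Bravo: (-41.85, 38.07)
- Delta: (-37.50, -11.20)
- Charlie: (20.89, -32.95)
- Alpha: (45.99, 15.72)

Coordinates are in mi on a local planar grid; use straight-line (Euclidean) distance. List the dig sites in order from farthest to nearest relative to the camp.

Distance from the camp at (10.85, 9.92) to each:
Bravo (-41.85, 38.07): 59.7 mi
Delta (-37.50, -11.20): 52.8 mi
Charlie (20.89, -32.95): 44.0 mi
Alpha (45.99, 15.72): 35.6 mi

Bravo, Delta, Charlie, Alpha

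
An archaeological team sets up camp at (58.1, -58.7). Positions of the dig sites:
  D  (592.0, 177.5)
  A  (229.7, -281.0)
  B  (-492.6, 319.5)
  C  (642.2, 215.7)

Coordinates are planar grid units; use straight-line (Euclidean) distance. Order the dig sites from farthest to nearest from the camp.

Distance from the camp at (58.1, -58.7) to each:
B (-492.6, 319.5): 668.1
C (642.2, 215.7): 645.3
D (592.0, 177.5): 583.8
A (229.7, -281.0): 280.8

B, C, D, A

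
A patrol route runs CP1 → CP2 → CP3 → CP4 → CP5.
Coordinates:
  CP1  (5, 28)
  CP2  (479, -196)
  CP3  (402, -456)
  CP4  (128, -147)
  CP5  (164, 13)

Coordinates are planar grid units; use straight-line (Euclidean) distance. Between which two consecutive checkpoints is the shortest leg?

CP4–CP5

Leg distances:
CP1→CP2: 524.3
CP2→CP3: 271.2
CP3→CP4: 413.0
CP4→CP5: 164.0
The shortest leg is CP4–CP5 at 164.0.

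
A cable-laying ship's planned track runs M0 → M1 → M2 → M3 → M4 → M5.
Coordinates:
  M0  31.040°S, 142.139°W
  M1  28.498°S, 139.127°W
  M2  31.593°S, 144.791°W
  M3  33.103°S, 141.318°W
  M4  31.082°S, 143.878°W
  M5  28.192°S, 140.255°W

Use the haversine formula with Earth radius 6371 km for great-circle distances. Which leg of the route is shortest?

Leg distances:
M0→M1: 405.4 km
M1→M2: 644.6 km
M2→M3: 366.9 km
M3→M4: 329.6 km
M4→M5: 475.2 km
The shortest leg is M3–M4 at 329.6 km.

M3–M4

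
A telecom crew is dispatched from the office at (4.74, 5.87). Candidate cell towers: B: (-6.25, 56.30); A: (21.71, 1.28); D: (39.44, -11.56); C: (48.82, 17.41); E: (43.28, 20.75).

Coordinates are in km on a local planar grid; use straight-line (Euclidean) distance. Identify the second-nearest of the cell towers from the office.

Distance to each, sorted:
A: 17.6 km
D: 38.8 km
E: 41.3 km
C: 45.6 km
B: 51.6 km
The second-nearest is D at 38.8 km.

D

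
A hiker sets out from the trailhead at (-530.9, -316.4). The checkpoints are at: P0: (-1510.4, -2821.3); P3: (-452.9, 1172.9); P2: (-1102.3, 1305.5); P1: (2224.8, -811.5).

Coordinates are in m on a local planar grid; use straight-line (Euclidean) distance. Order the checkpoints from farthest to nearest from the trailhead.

Distances from the trailhead:
P1 (2224.8, -811.5): 2799.8 m
P0 (-1510.4, -2821.3): 2689.6 m
P2 (-1102.3, 1305.5): 1719.6 m
P3 (-452.9, 1172.9): 1491.3 m

P1, P0, P2, P3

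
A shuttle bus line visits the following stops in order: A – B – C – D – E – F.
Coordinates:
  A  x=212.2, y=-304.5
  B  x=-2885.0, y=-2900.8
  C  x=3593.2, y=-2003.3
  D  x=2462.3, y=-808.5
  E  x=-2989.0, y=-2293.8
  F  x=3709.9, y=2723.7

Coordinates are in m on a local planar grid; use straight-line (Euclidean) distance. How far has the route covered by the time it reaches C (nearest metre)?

Leg distances:
A→B: 4041.5 m  (cumulative 4041.5 m)
B→C: 6540.1 m  (cumulative 10581.5 m)
Cumulative distance at C ≈ 10582 m.

10582 m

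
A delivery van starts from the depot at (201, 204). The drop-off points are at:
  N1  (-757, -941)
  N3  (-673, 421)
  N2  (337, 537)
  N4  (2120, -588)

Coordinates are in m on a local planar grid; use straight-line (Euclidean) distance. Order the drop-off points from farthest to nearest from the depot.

Distances from the depot:
N4 (2120, -588): 2076.0 m
N1 (-757, -941): 1492.9 m
N3 (-673, 421): 900.5 m
N2 (337, 537): 359.7 m

N4, N1, N3, N2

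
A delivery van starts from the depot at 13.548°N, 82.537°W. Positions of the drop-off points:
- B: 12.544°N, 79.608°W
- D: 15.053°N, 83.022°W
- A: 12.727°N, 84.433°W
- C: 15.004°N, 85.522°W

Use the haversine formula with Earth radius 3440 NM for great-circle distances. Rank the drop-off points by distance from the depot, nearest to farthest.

D, A, B, C

Distance from the depot at 13.548°N, 82.537°W to each:
D 15.053°N, 83.022°W: 94.7 NM
A 12.727°N, 84.433°W: 121.3 NM
B 12.544°N, 79.608°W: 181.6 NM
C 15.004°N, 85.522°W: 194.4 NM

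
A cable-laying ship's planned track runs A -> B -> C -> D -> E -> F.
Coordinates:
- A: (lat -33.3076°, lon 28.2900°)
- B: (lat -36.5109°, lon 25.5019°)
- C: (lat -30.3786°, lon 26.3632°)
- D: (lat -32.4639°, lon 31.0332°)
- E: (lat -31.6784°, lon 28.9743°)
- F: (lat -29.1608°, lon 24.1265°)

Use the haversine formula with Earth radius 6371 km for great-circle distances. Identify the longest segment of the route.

Leg distances:
A→B: 437.6 km
B→C: 686.5 km
C→D: 500.1 km
D→E: 212.8 km
E→F: 542.5 km
The longest leg is B–C at 686.5 km.

B–C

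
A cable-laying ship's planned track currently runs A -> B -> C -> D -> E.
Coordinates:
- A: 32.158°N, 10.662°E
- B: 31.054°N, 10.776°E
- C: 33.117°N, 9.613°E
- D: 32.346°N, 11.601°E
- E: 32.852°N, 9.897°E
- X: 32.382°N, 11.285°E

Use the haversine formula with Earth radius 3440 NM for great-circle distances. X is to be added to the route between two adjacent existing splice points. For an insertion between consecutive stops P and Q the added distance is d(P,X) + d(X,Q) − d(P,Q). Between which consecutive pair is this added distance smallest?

Added distance for inserting X between each consecutive pair:
A–B: 51.7 NM
B–C: 41.9 NM
C–D: 0.9 NM
D–E: 0.4 NM
Smallest added distance is 0.4 NM, inserting between D and E.

between D and E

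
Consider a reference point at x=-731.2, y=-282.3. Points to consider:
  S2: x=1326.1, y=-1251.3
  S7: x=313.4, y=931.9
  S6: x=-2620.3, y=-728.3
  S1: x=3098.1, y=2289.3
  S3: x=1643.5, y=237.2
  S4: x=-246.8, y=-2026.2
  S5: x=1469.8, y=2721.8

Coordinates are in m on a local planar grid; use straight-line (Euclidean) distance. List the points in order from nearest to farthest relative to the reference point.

S7, S4, S6, S2, S3, S5, S1

Computing each straight-line distance from x=-731.2, y=-282.3:
S7 x=313.4, y=931.9: 1601.7 m
S4 x=-246.8, y=-2026.2: 1809.9 m
S6 x=-2620.3, y=-728.3: 1941.0 m
S2 x=1326.1, y=-1251.3: 2274.1 m
S3 x=1643.5, y=237.2: 2430.9 m
S5 x=1469.8, y=2721.8: 3724.1 m
S1 x=3098.1, y=2289.3: 4612.7 m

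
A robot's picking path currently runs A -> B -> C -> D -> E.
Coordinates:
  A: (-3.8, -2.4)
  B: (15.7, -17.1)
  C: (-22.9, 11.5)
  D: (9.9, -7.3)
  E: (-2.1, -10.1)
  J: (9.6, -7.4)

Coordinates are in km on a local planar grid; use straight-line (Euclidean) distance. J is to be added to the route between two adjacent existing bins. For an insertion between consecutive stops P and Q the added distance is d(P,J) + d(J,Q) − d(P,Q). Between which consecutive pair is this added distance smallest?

Added distance for inserting J between each consecutive pair:
A–B: 1.3 km
B–C: 1.0 km
C–D: 0.1 km
D–E: 0.0 km
Smallest added distance is 0.0 km, inserting between D and E.

between D and E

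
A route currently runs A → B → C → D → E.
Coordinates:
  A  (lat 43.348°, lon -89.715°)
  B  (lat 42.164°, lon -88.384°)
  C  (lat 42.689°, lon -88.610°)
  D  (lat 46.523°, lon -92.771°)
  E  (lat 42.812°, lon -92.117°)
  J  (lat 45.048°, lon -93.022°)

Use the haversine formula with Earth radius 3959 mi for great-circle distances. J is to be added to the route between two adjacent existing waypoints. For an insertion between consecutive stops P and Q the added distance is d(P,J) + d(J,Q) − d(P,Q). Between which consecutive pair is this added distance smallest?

Added distance for inserting J between each consecutive pair:
A–B: 401.3 mi
B–C: 541.3 mi
C–D: 41.5 mi
D–E: 5.1 mi
Smallest added distance is 5.1 mi, inserting between D and E.

between D and E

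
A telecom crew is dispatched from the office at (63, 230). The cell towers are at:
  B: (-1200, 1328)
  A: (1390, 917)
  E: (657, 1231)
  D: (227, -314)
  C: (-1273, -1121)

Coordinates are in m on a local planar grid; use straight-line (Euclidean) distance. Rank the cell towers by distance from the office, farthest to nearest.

C, B, A, E, D

Computing each straight-line distance from (63, 230):
C (-1273, -1121): 1900.0 m
B (-1200, 1328): 1673.6 m
A (1390, 917): 1494.3 m
E (657, 1231): 1164.0 m
D (227, -314): 568.2 m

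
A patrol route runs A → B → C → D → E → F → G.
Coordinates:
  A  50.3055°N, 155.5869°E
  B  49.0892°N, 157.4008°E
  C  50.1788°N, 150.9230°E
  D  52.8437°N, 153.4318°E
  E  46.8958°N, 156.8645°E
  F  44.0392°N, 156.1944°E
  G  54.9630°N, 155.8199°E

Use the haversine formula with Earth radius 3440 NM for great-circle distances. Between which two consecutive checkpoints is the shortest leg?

Leg distances:
A→B: 101.5 NM
B→C: 260.2 NM
C→D: 185.4 NM
D→E: 380.9 NM
E→F: 173.8 NM
F→G: 656.0 NM
The shortest leg is A–B at 101.5 NM.

A–B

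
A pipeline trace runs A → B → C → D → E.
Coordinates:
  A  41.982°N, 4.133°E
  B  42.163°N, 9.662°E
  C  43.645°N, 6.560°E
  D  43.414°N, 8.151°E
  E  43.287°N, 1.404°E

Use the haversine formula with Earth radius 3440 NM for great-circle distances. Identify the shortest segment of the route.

C–D

Leg distances:
A→B: 246.6 NM
B→C: 162.9 NM
C→D: 70.6 NM
D→E: 294.6 NM
The shortest leg is C–D at 70.6 NM.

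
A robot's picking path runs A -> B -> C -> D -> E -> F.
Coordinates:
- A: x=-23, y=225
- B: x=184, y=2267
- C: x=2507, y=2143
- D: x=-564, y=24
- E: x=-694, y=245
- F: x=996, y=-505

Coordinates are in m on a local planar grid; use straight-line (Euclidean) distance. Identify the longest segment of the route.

Leg distances:
A→B: 2052.5 m
B→C: 2326.3 m
C→D: 3731.1 m
D→E: 256.4 m
E→F: 1848.9 m
The longest leg is C–D at 3731.1 m.

C–D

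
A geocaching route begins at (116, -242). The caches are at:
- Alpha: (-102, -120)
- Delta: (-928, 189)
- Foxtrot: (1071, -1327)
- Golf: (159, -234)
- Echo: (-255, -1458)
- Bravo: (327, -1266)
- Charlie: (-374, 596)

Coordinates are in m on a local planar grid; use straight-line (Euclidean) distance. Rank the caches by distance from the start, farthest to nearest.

Foxtrot, Echo, Delta, Bravo, Charlie, Alpha, Golf

Computing each straight-line distance from (116, -242):
Foxtrot (1071, -1327): 1445.4 m
Echo (-255, -1458): 1271.3 m
Delta (-928, 189): 1129.5 m
Bravo (327, -1266): 1045.5 m
Charlie (-374, 596): 970.7 m
Alpha (-102, -120): 249.8 m
Golf (159, -234): 43.7 m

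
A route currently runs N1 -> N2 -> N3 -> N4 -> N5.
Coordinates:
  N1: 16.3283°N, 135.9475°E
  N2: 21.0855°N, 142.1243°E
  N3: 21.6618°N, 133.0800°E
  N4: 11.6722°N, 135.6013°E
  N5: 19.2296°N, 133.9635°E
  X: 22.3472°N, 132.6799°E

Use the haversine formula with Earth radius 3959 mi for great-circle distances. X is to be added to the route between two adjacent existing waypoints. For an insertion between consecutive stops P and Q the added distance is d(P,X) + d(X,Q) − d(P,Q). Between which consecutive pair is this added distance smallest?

Added distance for inserting X between each consecutive pair:
N1–N2: 558.7 mi
N2–N3: 83.0 mi
N3–N4: 106.1 mi
N4–N5: 459.7 mi
Smallest added distance is 83.0 mi, inserting between N2 and N3.

between N2 and N3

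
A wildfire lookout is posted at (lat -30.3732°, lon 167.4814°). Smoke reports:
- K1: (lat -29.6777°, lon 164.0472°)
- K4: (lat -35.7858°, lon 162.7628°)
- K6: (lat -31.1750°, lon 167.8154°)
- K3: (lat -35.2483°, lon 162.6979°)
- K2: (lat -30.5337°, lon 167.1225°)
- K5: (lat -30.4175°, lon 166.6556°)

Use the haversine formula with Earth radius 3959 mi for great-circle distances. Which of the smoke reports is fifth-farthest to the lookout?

K5

Distances from the lookout ((lat -30.3732°, lon 167.4814°)):
K4: 463.0 mi
K3: 436.5 mi
K1: 211.0 mi
K6: 58.8 mi
K5: 49.3 mi
K2: 24.1 mi
The fifth-farthest is K5 at 49.3 mi.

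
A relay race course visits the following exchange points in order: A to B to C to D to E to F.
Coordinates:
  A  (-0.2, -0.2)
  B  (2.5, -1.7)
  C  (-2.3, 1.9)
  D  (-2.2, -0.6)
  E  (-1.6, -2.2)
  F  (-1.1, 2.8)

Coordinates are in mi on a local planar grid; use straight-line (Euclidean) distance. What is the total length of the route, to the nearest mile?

18 mi

Leg distances:
A→B: 3.1 mi  (cumulative 3.1 mi)
B→C: 6.0 mi  (cumulative 9.1 mi)
C→D: 2.5 mi  (cumulative 11.6 mi)
D→E: 1.7 mi  (cumulative 13.3 mi)
E→F: 5.0 mi  (cumulative 18.3 mi)
Total route length ≈ 18 mi.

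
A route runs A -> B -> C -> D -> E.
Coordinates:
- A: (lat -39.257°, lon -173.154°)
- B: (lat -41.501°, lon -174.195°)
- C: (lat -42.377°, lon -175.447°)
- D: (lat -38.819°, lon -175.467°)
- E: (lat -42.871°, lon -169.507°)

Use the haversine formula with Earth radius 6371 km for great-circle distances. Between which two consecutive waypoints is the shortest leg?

B–C

Leg distances:
A→B: 264.6 km
B→C: 142.2 km
C→D: 395.6 km
D→E: 673.7 km
The shortest leg is B–C at 142.2 km.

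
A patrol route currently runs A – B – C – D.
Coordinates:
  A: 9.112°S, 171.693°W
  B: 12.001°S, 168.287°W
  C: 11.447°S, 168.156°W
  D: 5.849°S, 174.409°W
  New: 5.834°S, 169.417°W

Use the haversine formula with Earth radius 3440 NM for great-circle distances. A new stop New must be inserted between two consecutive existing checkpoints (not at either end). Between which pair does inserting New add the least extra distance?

between C and D

Added distance for inserting New between each consecutive pair:
A–B: 349.7 NM
B–C: 687.3 NM
C–D: 142.8 NM
Smallest added distance is 142.8 NM, inserting between C and D.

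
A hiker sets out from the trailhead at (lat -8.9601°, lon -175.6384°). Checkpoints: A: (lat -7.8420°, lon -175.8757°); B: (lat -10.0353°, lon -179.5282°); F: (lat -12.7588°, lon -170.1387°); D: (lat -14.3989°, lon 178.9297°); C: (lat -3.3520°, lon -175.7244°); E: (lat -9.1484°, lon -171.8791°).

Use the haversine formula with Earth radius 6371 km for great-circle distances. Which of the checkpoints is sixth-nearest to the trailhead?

Distances from the trailhead ((lat -8.9601°, lon -175.6384°)):
A: 127.0 km
E: 413.3 km
B: 443.0 km
C: 623.7 km
F: 734.1 km
D: 845.8 km
The sixth-nearest is D at 845.8 km.

D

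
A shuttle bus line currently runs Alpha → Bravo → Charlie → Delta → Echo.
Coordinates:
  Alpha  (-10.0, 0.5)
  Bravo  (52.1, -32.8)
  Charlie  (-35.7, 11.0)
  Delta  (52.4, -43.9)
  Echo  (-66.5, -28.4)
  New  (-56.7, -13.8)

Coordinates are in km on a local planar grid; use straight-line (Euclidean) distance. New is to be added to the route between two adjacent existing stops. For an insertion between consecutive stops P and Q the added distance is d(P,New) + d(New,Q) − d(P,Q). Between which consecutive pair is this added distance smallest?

Added distance for inserting New between each consecutive pair:
Alpha–Bravo: 88.8 km
Bravo–Charlie: 44.8 km
Charlie–Delta: 41.9 km
Delta–Echo: 10.9 km
Smallest added distance is 10.9 km, inserting between Delta and Echo.

between Delta and Echo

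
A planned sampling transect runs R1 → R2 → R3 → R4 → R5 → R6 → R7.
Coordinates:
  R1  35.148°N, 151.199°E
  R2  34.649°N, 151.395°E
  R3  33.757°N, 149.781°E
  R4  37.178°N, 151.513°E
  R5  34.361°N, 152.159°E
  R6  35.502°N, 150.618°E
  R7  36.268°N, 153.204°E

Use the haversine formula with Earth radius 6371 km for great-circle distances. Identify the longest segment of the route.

R3–R4

Leg distances:
R1→R2: 58.3 km
R2→R3: 178.5 km
R3→R4: 411.4 km
R4→R5: 318.6 km
R5→R6: 189.3 km
R6→R7: 248.0 km
The longest leg is R3–R4 at 411.4 km.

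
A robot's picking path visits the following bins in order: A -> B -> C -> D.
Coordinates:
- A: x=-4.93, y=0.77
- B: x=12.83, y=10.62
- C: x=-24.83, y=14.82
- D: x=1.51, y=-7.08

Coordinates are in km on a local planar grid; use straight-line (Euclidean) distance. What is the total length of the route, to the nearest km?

Leg distances:
A→B: 20.3 km  (cumulative 20.3 km)
B→C: 37.9 km  (cumulative 58.2 km)
C→D: 34.3 km  (cumulative 92.5 km)
Total route length ≈ 92 km.

92 km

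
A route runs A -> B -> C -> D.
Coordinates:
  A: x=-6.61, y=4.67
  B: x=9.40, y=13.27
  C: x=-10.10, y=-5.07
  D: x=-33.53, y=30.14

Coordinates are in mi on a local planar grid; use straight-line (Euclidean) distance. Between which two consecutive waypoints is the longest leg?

C–D

Leg distances:
A→B: 18.2 mi
B→C: 26.8 mi
C→D: 42.3 mi
The longest leg is C–D at 42.3 mi.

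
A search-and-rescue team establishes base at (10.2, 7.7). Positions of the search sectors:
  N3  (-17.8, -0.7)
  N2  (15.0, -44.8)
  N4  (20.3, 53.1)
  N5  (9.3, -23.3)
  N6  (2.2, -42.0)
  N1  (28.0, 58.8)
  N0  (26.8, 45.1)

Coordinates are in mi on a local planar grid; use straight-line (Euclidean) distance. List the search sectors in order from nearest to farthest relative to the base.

Computing each straight-line distance from (10.2, 7.7):
N3 (-17.8, -0.7): 29.2 mi
N5 (9.3, -23.3): 31.0 mi
N0 (26.8, 45.1): 40.9 mi
N4 (20.3, 53.1): 46.5 mi
N6 (2.2, -42.0): 50.3 mi
N2 (15.0, -44.8): 52.7 mi
N1 (28.0, 58.8): 54.1 mi

N3, N5, N0, N4, N6, N2, N1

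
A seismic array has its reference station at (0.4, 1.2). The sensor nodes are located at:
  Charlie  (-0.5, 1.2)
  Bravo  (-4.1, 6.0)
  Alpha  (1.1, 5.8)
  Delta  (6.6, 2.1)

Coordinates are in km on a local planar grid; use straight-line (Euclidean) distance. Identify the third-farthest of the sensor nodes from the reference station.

Distances from the reference station ((0.4, 1.2)):
Bravo: 6.6 km
Delta: 6.3 km
Alpha: 4.7 km
Charlie: 0.9 km
The third-farthest is Alpha at 4.7 km.

Alpha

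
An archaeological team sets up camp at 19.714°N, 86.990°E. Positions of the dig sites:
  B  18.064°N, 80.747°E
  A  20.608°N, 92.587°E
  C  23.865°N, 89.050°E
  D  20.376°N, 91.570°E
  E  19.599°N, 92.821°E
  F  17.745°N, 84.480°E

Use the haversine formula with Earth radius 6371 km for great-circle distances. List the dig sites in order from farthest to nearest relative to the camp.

B, E, A, C, D, F

Distance from the camp at 19.714°N, 86.990°E to each:
B 18.064°N, 80.747°E: 681.9 km
E 19.599°N, 92.821°E: 610.7 km
A 20.608°N, 92.587°E: 592.6 km
C 23.865°N, 89.050°E: 508.2 km
D 20.376°N, 91.570°E: 484.0 km
F 17.745°N, 84.480°E: 343.2 km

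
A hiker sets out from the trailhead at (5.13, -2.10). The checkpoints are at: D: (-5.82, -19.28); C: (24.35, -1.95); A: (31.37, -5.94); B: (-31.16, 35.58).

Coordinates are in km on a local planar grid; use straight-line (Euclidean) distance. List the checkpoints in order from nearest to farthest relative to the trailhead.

C, D, A, B

Distance from the trailhead at (5.13, -2.10) to each:
C (24.35, -1.95): 19.2 km
D (-5.82, -19.28): 20.4 km
A (31.37, -5.94): 26.5 km
B (-31.16, 35.58): 52.3 km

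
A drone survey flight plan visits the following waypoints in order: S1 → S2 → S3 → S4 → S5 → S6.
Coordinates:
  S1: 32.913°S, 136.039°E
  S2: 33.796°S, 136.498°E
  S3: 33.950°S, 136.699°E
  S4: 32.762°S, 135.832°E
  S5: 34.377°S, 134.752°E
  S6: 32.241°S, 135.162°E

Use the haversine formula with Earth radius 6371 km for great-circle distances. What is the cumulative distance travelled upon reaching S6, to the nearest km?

Leg distances:
S1→S2: 107.0 km  (cumulative 107.0 km)
S2→S3: 25.3 km  (cumulative 132.3 km)
S3→S4: 154.7 km  (cumulative 287.0 km)
S4→S5: 205.6 km  (cumulative 492.6 km)
S5→S6: 240.5 km  (cumulative 733.1 km)
Cumulative distance at S6 ≈ 733 km.

733 km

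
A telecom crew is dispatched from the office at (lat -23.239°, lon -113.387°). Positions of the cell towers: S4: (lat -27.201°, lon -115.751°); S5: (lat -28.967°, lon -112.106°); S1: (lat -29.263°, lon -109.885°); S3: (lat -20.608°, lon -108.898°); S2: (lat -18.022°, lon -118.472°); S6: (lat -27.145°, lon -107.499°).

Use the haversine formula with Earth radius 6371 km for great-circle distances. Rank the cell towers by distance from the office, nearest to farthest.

S4, S3, S5, S6, S1, S2

Distance from the office at (lat -23.239°, lon -113.387°) to each:
S4 (lat -27.201°, lon -115.751°): 500.6 km
S3 (lat -20.608°, lon -108.898°): 547.7 km
S5 (lat -28.967°, lon -112.106°): 649.6 km
S6 (lat -27.145°, lon -107.499°): 734.4 km
S1 (lat -29.263°, lon -109.885°): 755.3 km
S2 (lat -18.022°, lon -118.472°): 785.0 km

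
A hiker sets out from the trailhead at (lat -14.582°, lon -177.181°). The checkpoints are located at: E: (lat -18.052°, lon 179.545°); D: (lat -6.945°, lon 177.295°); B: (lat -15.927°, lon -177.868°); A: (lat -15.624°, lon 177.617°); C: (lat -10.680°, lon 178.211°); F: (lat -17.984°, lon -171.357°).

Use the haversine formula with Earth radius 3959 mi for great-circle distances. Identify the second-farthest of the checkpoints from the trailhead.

F

Distance to each, sorted:
D: 647.2 mi
F: 452.1 mi
C: 411.3 mi
A: 354.4 mi
E: 323.4 mi
B: 103.6 mi
The second-farthest is F at 452.1 mi.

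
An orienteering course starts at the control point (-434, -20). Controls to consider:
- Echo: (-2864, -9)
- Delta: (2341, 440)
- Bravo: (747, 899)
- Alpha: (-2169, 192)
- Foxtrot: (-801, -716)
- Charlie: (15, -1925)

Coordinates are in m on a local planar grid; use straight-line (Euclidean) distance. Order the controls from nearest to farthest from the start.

Foxtrot, Bravo, Alpha, Charlie, Echo, Delta

Distance from the start at (-434, -20) to each:
Foxtrot (-801, -716): 786.8 m
Bravo (747, 899): 1496.4 m
Alpha (-2169, 192): 1747.9 m
Charlie (15, -1925): 1957.2 m
Echo (-2864, -9): 2430.0 m
Delta (2341, 440): 2812.9 m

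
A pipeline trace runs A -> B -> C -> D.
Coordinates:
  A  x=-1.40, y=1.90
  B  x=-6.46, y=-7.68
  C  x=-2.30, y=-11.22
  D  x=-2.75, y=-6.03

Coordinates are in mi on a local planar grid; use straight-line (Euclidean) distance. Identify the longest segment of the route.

Leg distances:
A→B: 10.8 mi
B→C: 5.5 mi
C→D: 5.2 mi
The longest leg is A–B at 10.8 mi.

A–B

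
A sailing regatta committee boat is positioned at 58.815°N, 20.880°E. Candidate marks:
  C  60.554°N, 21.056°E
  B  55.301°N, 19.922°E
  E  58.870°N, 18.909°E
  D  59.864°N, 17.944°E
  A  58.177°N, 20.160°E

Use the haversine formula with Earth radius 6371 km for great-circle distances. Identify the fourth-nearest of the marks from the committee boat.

Distances from the committee boat (58.815°N, 20.880°E):
A: 82.4 km
E: 113.6 km
C: 193.6 km
D: 203.2 km
B: 395.0 km
The fourth-nearest is D at 203.2 km.

D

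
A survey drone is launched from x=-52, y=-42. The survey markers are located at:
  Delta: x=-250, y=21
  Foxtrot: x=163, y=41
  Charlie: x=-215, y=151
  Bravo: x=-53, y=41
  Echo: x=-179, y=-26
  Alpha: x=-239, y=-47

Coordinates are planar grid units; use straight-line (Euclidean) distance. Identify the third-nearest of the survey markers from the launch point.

Alpha

Distance to each, sorted:
Bravo: 83.0
Echo: 128.0
Alpha: 187.1
Delta: 207.8
Foxtrot: 230.5
Charlie: 252.6
The third-nearest is Alpha at 187.1.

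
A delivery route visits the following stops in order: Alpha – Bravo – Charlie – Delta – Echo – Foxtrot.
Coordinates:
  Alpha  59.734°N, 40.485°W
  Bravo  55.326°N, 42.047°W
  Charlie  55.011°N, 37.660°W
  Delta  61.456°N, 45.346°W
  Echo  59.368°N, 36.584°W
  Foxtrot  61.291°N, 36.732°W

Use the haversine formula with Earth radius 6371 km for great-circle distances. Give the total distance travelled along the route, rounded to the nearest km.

2372 km

Leg distances:
Alpha→Bravo: 498.9 km  (cumulative 498.9 km)
Bravo→Charlie: 280.8 km  (cumulative 779.7 km)
Charlie→Delta: 844.9 km  (cumulative 1624.6 km)
Delta→Echo: 533.6 km  (cumulative 2158.2 km)
Echo→Foxtrot: 214.0 km  (cumulative 2372.2 km)
Total route length ≈ 2372 km.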